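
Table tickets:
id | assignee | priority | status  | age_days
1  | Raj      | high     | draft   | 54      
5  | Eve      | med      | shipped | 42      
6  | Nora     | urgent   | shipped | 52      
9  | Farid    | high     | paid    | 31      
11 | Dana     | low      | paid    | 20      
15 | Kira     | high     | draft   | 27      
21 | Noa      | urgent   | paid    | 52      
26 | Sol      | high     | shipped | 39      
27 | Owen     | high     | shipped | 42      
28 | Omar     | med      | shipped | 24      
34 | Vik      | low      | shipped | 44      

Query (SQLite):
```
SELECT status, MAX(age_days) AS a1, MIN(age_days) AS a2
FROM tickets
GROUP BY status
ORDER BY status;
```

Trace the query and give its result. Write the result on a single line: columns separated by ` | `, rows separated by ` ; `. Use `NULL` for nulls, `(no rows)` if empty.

draft | 54 | 27 ; paid | 52 | 20 ; shipped | 52 | 24

Group tickets by status.
Per group compute: MAX(age_days), MIN(age_days).
  draft: ids {1, 15} → MAX(age_days)=54, MIN(age_days)=27
  paid: ids {9, 11, 21} → MAX(age_days)=52, MIN(age_days)=20
  shipped: ids {5, 6, 26, 27, 28, 34} → MAX(age_days)=52, MIN(age_days)=24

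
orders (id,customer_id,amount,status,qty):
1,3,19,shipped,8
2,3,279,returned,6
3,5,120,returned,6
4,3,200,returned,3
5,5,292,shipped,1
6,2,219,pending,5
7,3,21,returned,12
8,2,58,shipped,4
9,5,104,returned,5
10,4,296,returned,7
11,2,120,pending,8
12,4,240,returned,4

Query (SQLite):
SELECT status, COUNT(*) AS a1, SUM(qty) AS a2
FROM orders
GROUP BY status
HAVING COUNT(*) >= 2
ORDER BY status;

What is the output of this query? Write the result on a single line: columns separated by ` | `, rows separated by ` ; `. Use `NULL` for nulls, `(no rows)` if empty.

pending | 2 | 13 ; returned | 7 | 43 ; shipped | 3 | 13

Group orders by status.
Per group compute: COUNT(*), SUM(qty).
HAVING: drop groups with fewer than 2 rows.
  pending: ids {6, 11} → COUNT(*)=2, SUM(qty)=13
  returned: ids {2, 3, 4, 7, 9, 10, 12} → COUNT(*)=7, SUM(qty)=43
  shipped: ids {1, 5, 8} → COUNT(*)=3, SUM(qty)=13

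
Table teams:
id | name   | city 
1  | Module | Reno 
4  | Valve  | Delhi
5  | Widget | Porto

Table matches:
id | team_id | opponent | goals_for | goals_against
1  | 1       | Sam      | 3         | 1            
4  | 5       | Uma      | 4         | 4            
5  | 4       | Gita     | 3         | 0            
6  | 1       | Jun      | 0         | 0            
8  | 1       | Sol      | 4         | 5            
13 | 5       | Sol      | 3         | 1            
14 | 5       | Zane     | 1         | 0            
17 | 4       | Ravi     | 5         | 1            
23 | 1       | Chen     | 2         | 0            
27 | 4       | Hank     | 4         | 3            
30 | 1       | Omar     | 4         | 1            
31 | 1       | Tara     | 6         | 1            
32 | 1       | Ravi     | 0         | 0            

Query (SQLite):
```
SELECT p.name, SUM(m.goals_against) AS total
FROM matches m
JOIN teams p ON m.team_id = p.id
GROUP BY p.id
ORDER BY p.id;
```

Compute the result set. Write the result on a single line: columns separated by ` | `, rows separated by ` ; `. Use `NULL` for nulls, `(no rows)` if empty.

Module | 8 ; Valve | 4 ; Widget | 5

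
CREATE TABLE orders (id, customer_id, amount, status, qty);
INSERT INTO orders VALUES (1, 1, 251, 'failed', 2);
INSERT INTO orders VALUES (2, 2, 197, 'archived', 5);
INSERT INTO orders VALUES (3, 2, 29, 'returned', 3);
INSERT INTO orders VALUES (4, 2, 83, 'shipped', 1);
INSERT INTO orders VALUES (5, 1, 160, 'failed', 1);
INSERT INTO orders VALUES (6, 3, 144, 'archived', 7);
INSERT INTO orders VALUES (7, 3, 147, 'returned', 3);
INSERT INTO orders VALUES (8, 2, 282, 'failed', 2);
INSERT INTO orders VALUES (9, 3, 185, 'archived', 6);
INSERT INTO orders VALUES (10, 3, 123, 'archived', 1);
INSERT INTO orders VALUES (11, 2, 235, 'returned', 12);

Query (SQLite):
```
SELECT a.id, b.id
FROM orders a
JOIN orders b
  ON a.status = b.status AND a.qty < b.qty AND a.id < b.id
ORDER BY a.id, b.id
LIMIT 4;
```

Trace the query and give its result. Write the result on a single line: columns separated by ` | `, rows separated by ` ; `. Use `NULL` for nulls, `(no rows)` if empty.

Pairs (a,b) with same status, a.qty < b.qty, a.id < b.id.
status groups: archived:{2,6,9,10} failed:{1,5,8} returned:{3,7,11} shipped:{4}
Ordered by (a.id, b.id); first 4.

2 | 6 ; 2 | 9 ; 3 | 11 ; 5 | 8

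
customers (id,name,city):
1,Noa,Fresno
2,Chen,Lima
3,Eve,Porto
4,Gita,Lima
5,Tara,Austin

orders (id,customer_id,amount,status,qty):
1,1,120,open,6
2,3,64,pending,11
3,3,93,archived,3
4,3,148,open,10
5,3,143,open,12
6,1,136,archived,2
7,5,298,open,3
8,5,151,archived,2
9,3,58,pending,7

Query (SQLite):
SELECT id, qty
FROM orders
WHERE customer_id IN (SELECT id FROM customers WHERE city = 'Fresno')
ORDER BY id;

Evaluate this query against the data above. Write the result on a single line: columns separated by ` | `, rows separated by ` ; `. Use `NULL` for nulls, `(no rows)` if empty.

Inner query: customers.id where city = 'Fresno'.
Outer: keep orders rows whose customer_id is in that set.
Inner query → {1}

1 | 6 ; 6 | 2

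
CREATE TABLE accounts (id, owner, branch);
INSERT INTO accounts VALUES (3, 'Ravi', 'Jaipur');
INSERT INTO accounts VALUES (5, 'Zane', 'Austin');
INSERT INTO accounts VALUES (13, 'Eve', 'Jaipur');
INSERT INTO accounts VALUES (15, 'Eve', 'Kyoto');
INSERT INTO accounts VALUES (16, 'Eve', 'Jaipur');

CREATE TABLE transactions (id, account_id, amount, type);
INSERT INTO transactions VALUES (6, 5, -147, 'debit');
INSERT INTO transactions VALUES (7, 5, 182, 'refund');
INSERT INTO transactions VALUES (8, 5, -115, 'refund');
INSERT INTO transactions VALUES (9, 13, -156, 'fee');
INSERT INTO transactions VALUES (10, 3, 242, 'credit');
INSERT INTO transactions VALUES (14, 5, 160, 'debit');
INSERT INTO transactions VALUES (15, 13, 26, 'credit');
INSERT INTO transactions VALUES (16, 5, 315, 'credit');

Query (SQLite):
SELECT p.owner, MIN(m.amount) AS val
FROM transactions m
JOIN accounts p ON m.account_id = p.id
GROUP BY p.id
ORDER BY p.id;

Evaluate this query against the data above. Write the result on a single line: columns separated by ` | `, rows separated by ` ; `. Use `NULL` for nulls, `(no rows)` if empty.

Join each transactions row to its accounts via account_id.
Group joined rows by accounts.id; compute MIN(m.amount) per group.
  3: ids {10} → MIN(m.amount)=242
  5: ids {6, 7, 8, 14, 16} → MIN(m.amount)=-147
  13: ids {9, 15} → MIN(m.amount)=-156

Ravi | 242 ; Zane | -147 ; Eve | -156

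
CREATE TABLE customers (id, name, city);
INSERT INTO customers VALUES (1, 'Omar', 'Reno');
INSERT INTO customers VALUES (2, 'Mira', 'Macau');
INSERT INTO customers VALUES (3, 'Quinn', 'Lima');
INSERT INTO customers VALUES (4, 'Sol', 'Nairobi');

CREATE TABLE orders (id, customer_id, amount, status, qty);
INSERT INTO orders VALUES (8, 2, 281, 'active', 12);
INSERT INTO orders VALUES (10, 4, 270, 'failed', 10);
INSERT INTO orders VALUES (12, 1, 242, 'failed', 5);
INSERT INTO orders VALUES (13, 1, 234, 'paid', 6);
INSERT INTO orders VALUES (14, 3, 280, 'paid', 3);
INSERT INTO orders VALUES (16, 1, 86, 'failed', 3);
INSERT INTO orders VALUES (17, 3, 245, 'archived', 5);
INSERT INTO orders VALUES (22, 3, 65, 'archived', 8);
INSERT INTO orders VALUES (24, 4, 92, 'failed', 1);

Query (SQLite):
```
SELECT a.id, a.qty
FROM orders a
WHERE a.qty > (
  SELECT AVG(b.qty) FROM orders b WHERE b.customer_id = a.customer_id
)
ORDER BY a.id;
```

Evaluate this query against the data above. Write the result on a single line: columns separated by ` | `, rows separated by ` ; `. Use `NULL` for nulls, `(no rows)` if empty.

For each orders row a, compute AVG(qty) over rows sharing a.customer_id.
Keep row a if a.qty > that per-group AVG.
  customer_id=1: AVG(qty) = 4.666667
  customer_id=2: AVG(qty) = 12.0
  customer_id=3: AVG(qty) = 5.333333
  customer_id=4: AVG(qty) = 5.5

10 | 10 ; 12 | 5 ; 13 | 6 ; 22 | 8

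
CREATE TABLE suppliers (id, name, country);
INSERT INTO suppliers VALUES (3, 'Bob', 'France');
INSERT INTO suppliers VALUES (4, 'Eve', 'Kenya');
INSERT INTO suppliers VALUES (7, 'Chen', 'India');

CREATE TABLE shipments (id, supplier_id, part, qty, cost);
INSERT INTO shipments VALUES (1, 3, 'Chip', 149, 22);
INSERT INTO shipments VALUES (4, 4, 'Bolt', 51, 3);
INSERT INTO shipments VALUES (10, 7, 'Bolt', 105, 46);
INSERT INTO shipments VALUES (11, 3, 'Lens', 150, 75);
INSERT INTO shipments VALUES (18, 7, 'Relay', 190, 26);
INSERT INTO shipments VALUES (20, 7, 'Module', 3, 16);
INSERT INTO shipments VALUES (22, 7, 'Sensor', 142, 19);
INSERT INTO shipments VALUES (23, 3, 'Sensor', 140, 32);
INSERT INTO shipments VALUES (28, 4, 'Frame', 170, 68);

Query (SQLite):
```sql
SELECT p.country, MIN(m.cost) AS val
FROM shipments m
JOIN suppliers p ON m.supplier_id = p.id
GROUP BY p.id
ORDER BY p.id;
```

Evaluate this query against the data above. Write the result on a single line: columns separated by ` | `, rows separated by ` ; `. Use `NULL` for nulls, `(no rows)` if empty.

France | 22 ; Kenya | 3 ; India | 16

Join each shipments row to its suppliers via supplier_id.
Group joined rows by suppliers.id; compute MIN(m.cost) per group.
  3: ids {1, 11, 23} → MIN(m.cost)=22
  4: ids {4, 28} → MIN(m.cost)=3
  7: ids {10, 18, 20, 22} → MIN(m.cost)=16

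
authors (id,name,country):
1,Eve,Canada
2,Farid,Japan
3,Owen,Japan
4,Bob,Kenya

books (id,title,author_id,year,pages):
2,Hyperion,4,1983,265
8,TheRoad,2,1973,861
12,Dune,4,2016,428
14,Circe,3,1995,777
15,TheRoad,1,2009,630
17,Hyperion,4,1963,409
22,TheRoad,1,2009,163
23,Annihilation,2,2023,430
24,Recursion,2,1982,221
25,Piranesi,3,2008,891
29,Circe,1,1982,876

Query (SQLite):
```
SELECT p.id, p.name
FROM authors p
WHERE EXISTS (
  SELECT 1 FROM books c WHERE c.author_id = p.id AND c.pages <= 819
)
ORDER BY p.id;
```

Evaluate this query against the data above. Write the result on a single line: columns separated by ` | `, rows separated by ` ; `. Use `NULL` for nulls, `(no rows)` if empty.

1 | Eve ; 2 | Farid ; 3 | Owen ; 4 | Bob

For each authors row, check whether any books with matching author_id has pages <= 819.
Keep rows where that is true.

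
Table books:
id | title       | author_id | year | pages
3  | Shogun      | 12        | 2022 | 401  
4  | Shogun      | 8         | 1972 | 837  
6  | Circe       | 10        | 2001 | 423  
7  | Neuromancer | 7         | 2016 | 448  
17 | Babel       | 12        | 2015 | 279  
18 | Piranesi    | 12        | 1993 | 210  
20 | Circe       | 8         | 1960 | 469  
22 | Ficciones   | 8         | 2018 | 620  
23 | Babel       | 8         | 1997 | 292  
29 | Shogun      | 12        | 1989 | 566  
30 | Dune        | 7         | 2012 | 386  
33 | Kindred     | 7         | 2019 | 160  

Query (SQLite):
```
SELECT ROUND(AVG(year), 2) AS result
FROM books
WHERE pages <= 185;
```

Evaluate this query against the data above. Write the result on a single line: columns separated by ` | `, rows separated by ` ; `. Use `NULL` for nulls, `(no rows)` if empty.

2019

Rows where pages <= 185 → year values: [2019].
AVG = 2019 / 1 (rounded to 2 dp).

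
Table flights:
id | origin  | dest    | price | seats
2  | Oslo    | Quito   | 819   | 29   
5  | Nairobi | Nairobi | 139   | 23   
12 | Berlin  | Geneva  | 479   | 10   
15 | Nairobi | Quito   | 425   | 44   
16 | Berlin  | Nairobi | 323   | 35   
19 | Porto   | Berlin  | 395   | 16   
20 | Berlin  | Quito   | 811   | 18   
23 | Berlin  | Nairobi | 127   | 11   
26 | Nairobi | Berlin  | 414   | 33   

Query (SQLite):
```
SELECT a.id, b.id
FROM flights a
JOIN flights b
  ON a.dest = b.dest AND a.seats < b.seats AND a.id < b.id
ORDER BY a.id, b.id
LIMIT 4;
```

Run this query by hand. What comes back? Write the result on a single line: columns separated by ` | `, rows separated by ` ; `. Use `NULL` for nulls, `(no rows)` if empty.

Pairs (a,b) with same dest, a.seats < b.seats, a.id < b.id.
dest groups: Berlin:{19,26} Geneva:{12} Nairobi:{5,16,23} Quito:{2,15,20}
Ordered by (a.id, b.id); first 4.

2 | 15 ; 5 | 16 ; 19 | 26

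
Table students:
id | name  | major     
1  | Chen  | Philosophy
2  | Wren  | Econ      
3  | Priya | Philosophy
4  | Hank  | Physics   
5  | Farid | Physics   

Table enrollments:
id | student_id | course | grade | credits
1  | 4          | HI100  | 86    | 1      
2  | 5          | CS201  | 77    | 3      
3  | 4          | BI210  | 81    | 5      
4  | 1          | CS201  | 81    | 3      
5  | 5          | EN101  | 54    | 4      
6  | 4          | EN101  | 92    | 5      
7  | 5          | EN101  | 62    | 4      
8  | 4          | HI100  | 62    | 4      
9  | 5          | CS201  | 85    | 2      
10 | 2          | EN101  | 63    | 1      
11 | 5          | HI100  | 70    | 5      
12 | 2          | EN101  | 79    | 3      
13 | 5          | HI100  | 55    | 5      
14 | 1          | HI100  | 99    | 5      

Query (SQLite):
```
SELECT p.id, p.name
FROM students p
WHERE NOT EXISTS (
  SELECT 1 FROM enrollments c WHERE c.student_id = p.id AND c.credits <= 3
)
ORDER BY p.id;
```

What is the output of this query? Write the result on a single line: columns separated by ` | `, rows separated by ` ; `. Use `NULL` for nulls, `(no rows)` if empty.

3 | Priya

For each students row, check whether any enrollments with matching student_id has credits <= 3.
Keep rows where that is false.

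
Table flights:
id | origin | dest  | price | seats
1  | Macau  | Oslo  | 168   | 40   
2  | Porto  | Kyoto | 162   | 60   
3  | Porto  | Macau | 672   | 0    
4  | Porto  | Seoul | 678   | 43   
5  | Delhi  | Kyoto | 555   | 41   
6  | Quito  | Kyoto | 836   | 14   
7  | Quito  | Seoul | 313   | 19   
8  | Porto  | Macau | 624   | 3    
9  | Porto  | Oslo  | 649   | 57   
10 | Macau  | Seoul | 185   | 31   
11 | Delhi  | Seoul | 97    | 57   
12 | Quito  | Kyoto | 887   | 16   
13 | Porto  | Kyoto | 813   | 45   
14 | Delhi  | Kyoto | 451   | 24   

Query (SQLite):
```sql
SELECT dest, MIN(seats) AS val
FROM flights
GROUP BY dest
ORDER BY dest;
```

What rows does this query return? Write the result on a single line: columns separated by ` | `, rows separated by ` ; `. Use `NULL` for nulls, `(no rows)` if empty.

Kyoto | 14 ; Macau | 0 ; Oslo | 40 ; Seoul | 19

Partition flights by dest; compute MIN(seats) within each group.
  Kyoto: ids {2, 5, 6, 12, 13, 14} → MIN(seats)=14
  Macau: ids {3, 8} → MIN(seats)=0
  Oslo: ids {1, 9} → MIN(seats)=40
  Seoul: ids {4, 7, 10, 11} → MIN(seats)=19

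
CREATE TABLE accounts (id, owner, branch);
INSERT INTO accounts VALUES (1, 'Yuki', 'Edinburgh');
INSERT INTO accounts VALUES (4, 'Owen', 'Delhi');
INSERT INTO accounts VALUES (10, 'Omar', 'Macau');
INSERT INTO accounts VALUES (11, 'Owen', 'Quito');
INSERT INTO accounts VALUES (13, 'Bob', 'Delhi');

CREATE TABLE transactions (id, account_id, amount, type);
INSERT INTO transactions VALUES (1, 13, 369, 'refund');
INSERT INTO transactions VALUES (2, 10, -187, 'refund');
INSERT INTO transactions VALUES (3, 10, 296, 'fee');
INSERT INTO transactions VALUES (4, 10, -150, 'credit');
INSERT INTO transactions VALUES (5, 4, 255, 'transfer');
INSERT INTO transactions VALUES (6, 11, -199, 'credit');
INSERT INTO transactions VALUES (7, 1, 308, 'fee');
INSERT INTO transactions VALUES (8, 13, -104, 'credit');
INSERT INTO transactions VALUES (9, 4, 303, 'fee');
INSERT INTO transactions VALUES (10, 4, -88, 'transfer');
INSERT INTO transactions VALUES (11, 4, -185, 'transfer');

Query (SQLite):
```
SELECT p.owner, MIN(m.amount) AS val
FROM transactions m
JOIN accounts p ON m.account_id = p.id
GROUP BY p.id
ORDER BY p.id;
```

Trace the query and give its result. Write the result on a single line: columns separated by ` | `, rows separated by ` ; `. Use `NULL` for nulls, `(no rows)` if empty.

Join each transactions row to its accounts via account_id.
Group joined rows by accounts.id; compute MIN(m.amount) per group.
  1: ids {7} → MIN(m.amount)=308
  4: ids {5, 9, 10, 11} → MIN(m.amount)=-185
  10: ids {2, 3, 4} → MIN(m.amount)=-187
  11: ids {6} → MIN(m.amount)=-199
  13: ids {1, 8} → MIN(m.amount)=-104

Yuki | 308 ; Owen | -185 ; Omar | -187 ; Owen | -199 ; Bob | -104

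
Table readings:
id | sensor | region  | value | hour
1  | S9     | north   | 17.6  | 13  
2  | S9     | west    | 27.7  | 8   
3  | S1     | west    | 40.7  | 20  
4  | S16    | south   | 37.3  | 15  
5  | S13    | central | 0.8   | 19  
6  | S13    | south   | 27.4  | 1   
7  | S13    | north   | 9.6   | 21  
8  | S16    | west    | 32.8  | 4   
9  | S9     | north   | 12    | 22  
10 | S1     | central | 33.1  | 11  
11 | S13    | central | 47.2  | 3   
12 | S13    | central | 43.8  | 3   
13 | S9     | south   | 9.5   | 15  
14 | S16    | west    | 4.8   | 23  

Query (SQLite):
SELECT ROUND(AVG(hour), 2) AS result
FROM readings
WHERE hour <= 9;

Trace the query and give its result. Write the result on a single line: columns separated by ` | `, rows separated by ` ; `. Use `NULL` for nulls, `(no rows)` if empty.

3.8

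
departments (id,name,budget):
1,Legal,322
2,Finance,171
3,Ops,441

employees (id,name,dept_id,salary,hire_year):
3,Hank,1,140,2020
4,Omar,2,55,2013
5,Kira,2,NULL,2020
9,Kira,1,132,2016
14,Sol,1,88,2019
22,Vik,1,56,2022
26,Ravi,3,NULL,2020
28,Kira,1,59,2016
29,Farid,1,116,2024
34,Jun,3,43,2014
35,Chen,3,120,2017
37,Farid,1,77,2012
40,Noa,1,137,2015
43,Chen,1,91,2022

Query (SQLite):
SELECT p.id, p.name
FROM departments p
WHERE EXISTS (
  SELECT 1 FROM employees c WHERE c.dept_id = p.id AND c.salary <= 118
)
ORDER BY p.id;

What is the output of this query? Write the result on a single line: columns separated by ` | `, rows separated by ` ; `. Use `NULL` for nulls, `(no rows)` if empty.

1 | Legal ; 2 | Finance ; 3 | Ops

For each departments row, check whether any employees with matching dept_id has salary <= 118.
Keep rows where that is true.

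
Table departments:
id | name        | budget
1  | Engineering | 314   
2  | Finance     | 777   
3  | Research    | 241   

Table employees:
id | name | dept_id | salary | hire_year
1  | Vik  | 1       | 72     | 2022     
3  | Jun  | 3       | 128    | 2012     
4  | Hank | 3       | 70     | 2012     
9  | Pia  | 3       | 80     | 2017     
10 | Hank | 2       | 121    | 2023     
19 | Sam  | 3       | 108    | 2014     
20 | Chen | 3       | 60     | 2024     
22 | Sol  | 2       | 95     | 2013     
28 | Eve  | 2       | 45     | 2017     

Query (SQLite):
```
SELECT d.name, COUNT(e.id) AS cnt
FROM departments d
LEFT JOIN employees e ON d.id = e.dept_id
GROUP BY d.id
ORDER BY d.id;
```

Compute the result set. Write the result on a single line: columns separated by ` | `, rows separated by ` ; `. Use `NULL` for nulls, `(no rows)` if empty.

Engineering | 1 ; Finance | 3 ; Research | 5

LEFT JOIN keeps every departments row; unmatched ones get NULL for employees columns.
Group by departments.id and compute COUNT(e.id). COUNT(col) of an all-NULL group is 0.
  1: ids {1} → COUNT(e.id)=1
  2: ids {10, 22, 28} → COUNT(e.id)=3
  3: ids {3, 4, 9, 19, 20} → COUNT(e.id)=5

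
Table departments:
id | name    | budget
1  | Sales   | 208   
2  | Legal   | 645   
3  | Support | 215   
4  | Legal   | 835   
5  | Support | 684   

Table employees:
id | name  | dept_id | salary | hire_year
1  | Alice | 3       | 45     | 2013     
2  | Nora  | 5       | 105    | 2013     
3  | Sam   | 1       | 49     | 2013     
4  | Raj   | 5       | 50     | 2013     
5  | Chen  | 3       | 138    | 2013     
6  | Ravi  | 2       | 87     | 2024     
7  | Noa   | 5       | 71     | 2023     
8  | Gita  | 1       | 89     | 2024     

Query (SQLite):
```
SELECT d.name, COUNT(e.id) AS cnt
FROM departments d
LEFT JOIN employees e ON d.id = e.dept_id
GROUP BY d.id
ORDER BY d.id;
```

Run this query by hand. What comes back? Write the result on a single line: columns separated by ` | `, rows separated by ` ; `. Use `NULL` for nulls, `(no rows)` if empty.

Sales | 2 ; Legal | 1 ; Support | 2 ; Legal | 0 ; Support | 3

LEFT JOIN keeps every departments row; unmatched ones get NULL for employees columns.
Group by departments.id and compute COUNT(e.id). COUNT(col) of an all-NULL group is 0.
  1: ids {3, 8} → COUNT(e.id)=2
  2: ids {6} → COUNT(e.id)=1
  3: ids {1, 5} → COUNT(e.id)=2
  4: ids {—} → COUNT(e.id)=0
  5: ids {2, 4, 7} → COUNT(e.id)=3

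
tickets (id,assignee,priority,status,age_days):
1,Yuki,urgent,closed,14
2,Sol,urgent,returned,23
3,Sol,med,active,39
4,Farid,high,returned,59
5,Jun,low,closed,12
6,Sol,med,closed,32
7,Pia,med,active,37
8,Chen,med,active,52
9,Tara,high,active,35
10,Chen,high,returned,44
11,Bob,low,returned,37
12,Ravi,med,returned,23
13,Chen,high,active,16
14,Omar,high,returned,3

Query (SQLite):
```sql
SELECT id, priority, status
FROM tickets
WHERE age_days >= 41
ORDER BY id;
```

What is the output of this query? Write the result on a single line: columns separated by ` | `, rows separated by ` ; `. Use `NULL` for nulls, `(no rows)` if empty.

4 | high | returned ; 8 | med | active ; 10 | high | returned

age_days >= 41: ids {4, 8, 10}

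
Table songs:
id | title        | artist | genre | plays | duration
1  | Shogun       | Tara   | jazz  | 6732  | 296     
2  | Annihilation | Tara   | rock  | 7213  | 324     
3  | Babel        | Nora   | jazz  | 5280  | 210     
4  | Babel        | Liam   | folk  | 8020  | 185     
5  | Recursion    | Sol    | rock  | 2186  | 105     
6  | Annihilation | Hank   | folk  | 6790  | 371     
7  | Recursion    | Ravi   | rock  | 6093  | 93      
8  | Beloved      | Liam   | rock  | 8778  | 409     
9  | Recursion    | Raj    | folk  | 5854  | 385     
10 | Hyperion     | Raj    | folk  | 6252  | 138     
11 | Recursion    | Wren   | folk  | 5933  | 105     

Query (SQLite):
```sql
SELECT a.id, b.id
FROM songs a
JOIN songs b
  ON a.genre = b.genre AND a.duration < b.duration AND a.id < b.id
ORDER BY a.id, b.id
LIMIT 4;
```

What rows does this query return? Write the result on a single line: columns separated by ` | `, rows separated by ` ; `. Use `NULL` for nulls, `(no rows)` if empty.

2 | 8 ; 4 | 6 ; 4 | 9 ; 5 | 8

Pairs (a,b) with same genre, a.duration < b.duration, a.id < b.id.
genre groups: folk:{4,6,9,10,11} jazz:{1,3} rock:{2,5,7,8}
Ordered by (a.id, b.id); first 4.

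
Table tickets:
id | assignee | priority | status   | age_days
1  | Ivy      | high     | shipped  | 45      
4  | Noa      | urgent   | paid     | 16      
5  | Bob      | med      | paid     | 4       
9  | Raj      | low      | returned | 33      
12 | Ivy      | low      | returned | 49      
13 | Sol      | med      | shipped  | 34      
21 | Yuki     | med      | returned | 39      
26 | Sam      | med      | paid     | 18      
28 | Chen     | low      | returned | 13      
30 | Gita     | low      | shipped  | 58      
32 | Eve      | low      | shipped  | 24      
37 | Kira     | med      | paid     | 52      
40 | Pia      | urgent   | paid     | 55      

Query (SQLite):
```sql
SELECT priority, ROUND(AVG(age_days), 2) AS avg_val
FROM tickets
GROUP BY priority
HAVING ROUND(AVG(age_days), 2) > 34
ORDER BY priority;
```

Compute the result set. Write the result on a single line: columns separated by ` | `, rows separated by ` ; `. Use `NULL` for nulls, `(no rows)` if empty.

high | 45 ; low | 35.4 ; urgent | 35.5

Partition tickets by priority; compute ROUND(AVG(age_days), 2) within each group.
HAVING: keep groups where ROUND(AVG(age_days), 2) > 34.
  high: ids {1} → ROUND(AVG(age_days), 2)=45
  low: ids {9, 12, 28, 30, 32} → ROUND(AVG(age_days), 2)=35.4
  med: ids {5, 13, 21, 26, 37} → ROUND(AVG(age_days), 2)=29.4
  urgent: ids {4, 40} → ROUND(AVG(age_days), 2)=35.5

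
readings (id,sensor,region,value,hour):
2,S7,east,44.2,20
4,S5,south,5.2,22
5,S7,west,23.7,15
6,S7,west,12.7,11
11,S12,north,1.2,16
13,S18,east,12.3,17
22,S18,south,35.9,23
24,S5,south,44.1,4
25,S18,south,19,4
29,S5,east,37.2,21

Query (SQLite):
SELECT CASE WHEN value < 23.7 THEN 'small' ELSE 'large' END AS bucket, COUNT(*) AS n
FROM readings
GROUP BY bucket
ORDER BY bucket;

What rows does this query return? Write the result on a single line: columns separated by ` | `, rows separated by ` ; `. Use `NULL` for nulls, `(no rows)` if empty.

Bucket rows by value < 23.7 → 'small' else 'large'; count each bucket.

large | 5 ; small | 5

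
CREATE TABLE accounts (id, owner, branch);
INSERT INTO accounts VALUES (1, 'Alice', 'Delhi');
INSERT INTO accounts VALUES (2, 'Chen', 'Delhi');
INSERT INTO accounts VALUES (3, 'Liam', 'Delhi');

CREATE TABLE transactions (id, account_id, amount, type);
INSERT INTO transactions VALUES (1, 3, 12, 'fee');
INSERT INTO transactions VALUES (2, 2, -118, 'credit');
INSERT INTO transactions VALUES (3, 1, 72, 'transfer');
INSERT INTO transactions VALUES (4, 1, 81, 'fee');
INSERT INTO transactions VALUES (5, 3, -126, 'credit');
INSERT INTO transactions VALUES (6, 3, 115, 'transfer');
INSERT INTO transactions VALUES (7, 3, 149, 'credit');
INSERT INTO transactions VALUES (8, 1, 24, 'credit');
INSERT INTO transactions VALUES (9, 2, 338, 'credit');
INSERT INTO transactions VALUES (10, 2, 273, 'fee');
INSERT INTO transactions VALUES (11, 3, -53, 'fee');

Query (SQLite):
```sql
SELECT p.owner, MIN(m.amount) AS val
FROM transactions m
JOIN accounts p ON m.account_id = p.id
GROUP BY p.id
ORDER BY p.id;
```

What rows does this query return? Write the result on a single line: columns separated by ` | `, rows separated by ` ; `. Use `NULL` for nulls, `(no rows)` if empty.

Alice | 24 ; Chen | -118 ; Liam | -126

Join each transactions row to its accounts via account_id.
Group joined rows by accounts.id; compute MIN(m.amount) per group.
  1: ids {3, 4, 8} → MIN(m.amount)=24
  2: ids {2, 9, 10} → MIN(m.amount)=-118
  3: ids {1, 5, 6, 7, 11} → MIN(m.amount)=-126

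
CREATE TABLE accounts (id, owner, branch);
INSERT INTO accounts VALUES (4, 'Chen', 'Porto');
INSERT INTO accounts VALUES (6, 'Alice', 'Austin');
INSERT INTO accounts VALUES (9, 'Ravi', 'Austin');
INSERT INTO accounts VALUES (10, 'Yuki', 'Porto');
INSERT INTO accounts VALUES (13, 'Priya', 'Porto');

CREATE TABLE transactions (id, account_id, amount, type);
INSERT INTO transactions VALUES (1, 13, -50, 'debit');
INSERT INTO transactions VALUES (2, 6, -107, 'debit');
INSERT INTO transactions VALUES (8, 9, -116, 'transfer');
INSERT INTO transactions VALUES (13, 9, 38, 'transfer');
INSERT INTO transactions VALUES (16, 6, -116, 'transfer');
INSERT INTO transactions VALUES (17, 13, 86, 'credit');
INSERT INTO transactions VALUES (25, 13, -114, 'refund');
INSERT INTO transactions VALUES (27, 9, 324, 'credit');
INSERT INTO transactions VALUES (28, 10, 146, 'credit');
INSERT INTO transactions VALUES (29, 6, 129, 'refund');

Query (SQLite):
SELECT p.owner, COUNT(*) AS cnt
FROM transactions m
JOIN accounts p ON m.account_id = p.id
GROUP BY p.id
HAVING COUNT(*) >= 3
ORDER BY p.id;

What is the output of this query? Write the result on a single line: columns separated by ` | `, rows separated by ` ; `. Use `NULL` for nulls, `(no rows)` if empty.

Join each transactions row to its accounts via account_id.
Group joined rows by accounts.id; compute COUNT(*) per group.
HAVING: keep groups with count ≥ 3.
  6: ids {2, 16, 29} → COUNT(*)=3
  9: ids {8, 13, 27} → COUNT(*)=3
  10: ids {28} → COUNT(*)=1
  13: ids {1, 17, 25} → COUNT(*)=3

Alice | 3 ; Ravi | 3 ; Priya | 3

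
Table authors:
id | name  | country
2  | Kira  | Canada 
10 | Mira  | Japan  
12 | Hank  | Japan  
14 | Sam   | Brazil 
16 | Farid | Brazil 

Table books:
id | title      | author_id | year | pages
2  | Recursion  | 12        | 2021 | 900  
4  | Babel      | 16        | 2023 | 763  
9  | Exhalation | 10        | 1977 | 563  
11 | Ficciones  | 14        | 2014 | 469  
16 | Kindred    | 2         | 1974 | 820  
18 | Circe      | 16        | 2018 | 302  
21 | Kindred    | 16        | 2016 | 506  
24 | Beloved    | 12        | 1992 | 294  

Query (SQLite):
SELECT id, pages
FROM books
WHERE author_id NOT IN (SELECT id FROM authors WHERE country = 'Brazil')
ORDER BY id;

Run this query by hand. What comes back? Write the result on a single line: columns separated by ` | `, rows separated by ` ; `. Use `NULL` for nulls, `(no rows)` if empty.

Inner query: authors.id where country = 'Brazil'.
Outer: keep books rows whose author_id is not in that set.
Inner query → {14, 16}

2 | 900 ; 9 | 563 ; 16 | 820 ; 24 | 294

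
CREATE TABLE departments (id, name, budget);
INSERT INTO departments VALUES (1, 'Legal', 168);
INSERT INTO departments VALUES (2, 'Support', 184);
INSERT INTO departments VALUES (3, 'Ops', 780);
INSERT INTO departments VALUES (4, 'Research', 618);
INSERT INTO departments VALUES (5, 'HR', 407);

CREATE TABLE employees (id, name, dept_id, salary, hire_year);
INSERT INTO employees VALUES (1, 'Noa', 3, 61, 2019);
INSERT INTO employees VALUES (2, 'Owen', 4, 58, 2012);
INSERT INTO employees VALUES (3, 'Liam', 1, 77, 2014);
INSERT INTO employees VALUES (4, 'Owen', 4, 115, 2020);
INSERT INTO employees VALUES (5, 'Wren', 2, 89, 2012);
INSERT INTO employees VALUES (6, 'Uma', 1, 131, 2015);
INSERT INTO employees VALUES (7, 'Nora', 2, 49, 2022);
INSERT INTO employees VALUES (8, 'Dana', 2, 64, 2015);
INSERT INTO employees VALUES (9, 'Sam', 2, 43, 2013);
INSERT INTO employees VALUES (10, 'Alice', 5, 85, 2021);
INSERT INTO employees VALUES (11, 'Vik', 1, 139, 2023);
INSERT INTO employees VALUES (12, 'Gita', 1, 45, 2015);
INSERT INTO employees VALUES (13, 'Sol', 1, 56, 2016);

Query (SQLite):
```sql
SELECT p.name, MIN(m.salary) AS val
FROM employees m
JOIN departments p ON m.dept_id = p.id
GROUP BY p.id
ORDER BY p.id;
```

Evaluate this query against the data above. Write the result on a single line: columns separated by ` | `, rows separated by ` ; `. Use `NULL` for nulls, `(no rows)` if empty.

Join each employees row to its departments via dept_id.
Group joined rows by departments.id; compute MIN(m.salary) per group.
  1: ids {3, 6, 11, 12, 13} → MIN(m.salary)=45
  2: ids {5, 7, 8, 9} → MIN(m.salary)=43
  3: ids {1} → MIN(m.salary)=61
  4: ids {2, 4} → MIN(m.salary)=58
  5: ids {10} → MIN(m.salary)=85

Legal | 45 ; Support | 43 ; Ops | 61 ; Research | 58 ; HR | 85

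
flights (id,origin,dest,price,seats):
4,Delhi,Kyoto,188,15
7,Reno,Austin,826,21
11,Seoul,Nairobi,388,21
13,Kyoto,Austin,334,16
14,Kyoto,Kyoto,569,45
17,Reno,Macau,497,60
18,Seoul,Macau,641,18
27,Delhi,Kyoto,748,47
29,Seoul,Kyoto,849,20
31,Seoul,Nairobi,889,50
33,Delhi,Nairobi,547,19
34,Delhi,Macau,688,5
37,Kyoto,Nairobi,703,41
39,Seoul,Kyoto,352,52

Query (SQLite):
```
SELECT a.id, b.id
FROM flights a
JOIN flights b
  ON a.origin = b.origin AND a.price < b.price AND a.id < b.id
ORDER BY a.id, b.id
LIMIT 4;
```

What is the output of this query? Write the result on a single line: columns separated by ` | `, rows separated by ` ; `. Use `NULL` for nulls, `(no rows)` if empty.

4 | 27 ; 4 | 33 ; 4 | 34 ; 11 | 18

Pairs (a,b) with same origin, a.price < b.price, a.id < b.id.
origin groups: Delhi:{4,27,33,34} Kyoto:{13,14,37} Reno:{7,17} Seoul:{11,18,29,31,39}
Ordered by (a.id, b.id); first 4.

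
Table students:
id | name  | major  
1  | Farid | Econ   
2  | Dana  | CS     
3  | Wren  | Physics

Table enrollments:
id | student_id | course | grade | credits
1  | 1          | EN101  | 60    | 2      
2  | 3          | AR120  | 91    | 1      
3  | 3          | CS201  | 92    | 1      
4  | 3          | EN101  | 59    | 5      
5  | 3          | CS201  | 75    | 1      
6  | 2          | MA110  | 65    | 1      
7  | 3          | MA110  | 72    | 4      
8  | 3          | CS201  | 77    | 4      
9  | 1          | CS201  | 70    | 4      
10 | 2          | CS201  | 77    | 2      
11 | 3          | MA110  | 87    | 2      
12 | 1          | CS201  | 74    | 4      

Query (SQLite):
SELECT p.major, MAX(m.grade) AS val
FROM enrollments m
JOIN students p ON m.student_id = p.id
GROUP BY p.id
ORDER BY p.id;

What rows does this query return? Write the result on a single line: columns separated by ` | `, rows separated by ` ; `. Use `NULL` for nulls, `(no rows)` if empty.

Join each enrollments row to its students via student_id.
Group joined rows by students.id; compute MAX(m.grade) per group.
  1: ids {1, 9, 12} → MAX(m.grade)=74
  2: ids {6, 10} → MAX(m.grade)=77
  3: ids {2, 3, 4, 5, 7, 8, 11} → MAX(m.grade)=92

Econ | 74 ; CS | 77 ; Physics | 92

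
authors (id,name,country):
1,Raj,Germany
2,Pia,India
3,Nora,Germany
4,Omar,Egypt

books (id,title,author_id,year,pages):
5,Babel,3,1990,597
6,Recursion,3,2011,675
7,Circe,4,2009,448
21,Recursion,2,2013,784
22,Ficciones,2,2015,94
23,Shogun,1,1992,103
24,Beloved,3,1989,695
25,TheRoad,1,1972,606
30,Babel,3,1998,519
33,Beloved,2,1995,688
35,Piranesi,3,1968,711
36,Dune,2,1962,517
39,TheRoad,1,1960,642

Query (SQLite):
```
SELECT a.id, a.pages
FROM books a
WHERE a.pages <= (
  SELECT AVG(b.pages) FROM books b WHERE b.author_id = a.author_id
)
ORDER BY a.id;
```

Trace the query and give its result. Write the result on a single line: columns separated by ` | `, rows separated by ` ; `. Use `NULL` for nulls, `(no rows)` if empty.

For each books row a, compute AVG(pages) over rows sharing a.author_id.
Keep row a if a.pages <= that per-group AVG.
  author_id=1: AVG(pages) = 450.333333
  author_id=2: AVG(pages) = 520.75
  author_id=3: AVG(pages) = 639.4
  author_id=4: AVG(pages) = 448.0

5 | 597 ; 7 | 448 ; 22 | 94 ; 23 | 103 ; 30 | 519 ; 36 | 517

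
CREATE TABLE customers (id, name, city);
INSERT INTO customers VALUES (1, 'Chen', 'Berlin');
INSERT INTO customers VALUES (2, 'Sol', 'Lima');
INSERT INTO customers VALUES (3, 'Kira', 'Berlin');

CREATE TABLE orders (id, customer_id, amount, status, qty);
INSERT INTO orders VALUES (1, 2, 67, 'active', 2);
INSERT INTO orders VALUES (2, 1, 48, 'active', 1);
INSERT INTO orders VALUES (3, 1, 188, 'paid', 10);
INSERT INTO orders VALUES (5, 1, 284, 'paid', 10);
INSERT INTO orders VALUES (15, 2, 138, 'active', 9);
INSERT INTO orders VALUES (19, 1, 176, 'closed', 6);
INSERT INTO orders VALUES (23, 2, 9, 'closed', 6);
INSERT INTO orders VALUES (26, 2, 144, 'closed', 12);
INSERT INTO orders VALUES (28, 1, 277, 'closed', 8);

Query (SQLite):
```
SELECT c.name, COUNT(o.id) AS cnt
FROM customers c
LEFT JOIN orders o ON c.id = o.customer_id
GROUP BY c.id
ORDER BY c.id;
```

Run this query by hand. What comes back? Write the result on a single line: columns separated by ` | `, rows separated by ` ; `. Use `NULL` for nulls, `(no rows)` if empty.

Chen | 5 ; Sol | 4 ; Kira | 0

LEFT JOIN keeps every customers row; unmatched ones get NULL for orders columns.
Group by customers.id and compute COUNT(o.id). COUNT(col) of an all-NULL group is 0.
  1: ids {2, 3, 5, 19, 28} → COUNT(o.id)=5
  2: ids {1, 15, 23, 26} → COUNT(o.id)=4
  3: ids {—} → COUNT(o.id)=0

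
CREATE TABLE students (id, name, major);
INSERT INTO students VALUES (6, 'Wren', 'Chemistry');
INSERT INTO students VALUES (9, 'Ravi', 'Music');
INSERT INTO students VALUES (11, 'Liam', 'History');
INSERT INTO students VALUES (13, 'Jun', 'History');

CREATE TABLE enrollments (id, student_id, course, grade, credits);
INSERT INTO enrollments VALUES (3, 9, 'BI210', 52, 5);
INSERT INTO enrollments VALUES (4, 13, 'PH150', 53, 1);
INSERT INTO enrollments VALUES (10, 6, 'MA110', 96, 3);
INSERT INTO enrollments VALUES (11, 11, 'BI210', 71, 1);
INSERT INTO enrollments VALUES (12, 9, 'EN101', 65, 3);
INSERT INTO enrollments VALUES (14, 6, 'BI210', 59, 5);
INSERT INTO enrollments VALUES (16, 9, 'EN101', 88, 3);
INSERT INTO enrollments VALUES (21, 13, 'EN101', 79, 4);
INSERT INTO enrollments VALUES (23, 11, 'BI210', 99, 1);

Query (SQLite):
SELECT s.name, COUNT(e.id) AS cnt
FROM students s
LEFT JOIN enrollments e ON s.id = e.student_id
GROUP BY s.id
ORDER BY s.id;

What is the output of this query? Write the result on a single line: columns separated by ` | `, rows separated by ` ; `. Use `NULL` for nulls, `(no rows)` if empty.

Wren | 2 ; Ravi | 3 ; Liam | 2 ; Jun | 2

LEFT JOIN keeps every students row; unmatched ones get NULL for enrollments columns.
Group by students.id and compute COUNT(e.id). COUNT(col) of an all-NULL group is 0.
  6: ids {10, 14} → COUNT(e.id)=2
  9: ids {3, 12, 16} → COUNT(e.id)=3
  11: ids {11, 23} → COUNT(e.id)=2
  13: ids {4, 21} → COUNT(e.id)=2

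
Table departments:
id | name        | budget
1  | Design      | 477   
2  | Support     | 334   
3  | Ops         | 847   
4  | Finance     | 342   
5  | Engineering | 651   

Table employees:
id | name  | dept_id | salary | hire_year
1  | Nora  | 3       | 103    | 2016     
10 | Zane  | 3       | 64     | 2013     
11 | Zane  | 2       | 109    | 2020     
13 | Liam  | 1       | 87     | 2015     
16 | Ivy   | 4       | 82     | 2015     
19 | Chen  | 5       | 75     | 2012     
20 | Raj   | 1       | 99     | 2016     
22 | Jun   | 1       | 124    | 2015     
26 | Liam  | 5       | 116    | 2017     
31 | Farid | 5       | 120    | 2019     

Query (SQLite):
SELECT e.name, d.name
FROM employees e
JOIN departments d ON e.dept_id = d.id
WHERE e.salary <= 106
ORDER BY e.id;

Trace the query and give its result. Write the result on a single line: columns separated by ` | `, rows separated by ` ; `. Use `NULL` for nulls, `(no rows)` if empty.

Nora | Ops ; Zane | Ops ; Liam | Design ; Ivy | Finance ; Chen | Engineering ; Raj | Design

Each employees row matches the departments row where dept_id = departments.id.
Then keep rows with e.salary <= 106.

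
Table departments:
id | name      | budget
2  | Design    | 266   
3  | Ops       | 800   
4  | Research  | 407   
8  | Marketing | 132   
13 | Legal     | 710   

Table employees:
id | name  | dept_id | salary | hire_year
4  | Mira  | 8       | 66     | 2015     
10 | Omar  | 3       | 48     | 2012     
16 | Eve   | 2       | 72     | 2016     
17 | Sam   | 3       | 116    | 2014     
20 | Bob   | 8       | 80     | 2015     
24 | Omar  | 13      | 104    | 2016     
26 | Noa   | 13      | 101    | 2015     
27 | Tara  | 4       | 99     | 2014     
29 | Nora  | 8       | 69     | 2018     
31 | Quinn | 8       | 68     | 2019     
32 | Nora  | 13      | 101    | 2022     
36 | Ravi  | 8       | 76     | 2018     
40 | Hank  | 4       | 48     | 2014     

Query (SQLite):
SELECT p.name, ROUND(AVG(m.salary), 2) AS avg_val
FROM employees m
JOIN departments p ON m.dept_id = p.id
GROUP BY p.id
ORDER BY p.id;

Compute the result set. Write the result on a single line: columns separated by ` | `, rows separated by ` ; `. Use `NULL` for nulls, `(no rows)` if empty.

Design | 72 ; Ops | 82 ; Research | 73.5 ; Marketing | 71.8 ; Legal | 102

Join each employees row to its departments via dept_id.
Group joined rows by departments.id; compute ROUND(AVG(m.salary), 2) per group.
  2: ids {16} → ROUND(AVG(m.salary), 2)=72
  3: ids {10, 17} → ROUND(AVG(m.salary), 2)=82
  4: ids {27, 40} → ROUND(AVG(m.salary), 2)=73.5
  8: ids {4, 20, 29, 31, 36} → ROUND(AVG(m.salary), 2)=71.8
  13: ids {24, 26, 32} → ROUND(AVG(m.salary), 2)=102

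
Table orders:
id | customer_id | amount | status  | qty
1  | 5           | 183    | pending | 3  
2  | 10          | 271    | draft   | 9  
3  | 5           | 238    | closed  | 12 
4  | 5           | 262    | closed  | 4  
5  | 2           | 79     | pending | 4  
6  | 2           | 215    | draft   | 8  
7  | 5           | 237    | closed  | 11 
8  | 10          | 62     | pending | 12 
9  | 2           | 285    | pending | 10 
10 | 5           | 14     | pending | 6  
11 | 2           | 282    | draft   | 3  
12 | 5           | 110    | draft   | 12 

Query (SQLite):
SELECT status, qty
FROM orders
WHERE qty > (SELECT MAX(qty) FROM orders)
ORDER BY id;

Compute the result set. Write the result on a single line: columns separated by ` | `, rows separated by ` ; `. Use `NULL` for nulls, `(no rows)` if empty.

(no rows)

Scalar subquery: MAX(qty) over all orders rows = 12.
Keep rows where qty > that value.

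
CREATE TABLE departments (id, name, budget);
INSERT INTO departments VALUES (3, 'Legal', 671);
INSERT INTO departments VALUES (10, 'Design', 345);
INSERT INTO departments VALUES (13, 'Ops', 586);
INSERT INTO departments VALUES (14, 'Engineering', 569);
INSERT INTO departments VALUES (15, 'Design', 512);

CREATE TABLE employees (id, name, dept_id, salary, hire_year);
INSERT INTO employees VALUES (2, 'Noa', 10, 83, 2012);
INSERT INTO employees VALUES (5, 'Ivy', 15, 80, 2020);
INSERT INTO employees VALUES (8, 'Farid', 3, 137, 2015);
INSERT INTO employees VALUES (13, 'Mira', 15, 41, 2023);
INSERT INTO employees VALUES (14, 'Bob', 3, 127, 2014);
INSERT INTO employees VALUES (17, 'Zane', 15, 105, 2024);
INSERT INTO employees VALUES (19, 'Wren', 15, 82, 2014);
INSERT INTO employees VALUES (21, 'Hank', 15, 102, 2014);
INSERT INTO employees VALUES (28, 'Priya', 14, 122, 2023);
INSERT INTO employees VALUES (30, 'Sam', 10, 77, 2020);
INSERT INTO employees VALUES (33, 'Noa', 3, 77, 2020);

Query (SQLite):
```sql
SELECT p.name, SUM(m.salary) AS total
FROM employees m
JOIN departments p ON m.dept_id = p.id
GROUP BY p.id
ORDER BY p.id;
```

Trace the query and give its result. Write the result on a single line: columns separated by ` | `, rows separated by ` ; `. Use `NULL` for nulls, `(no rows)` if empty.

Join each employees row to its departments via dept_id.
Group joined rows by departments.id; compute SUM(m.salary) per group.
  3: ids {8, 14, 33} → SUM(m.salary)=341
  10: ids {2, 30} → SUM(m.salary)=160
  14: ids {28} → SUM(m.salary)=122
  15: ids {5, 13, 17, 19, 21} → SUM(m.salary)=410

Legal | 341 ; Design | 160 ; Engineering | 122 ; Design | 410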